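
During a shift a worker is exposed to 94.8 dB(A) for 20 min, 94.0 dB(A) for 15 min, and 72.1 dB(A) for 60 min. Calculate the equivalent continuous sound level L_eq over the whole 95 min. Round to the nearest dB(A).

The energy average is taken in the linear domain: L_eq = 10·log₁₀[(Σ tᵢ·10^(Lᵢ/10))/T], T = 95 min.
Σ tᵢ·10^(Lᵢ/10) = 20·10^(94.8/10) + 15·10^(94.0/10) + 60·10^(72.1/10) = 9.905e+10.
L_eq = 10·log₁₀(9.905e+10/95) = 90.18 dB(A).

90 dB(A)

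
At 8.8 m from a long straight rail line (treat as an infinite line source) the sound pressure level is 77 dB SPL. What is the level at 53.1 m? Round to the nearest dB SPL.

69 dB SPL

Cylindrical spreading from a line source gives a 10·log₁₀(r₂/r₁) drop.
L₂ = 77 − 10·log₁₀(53.1/8.8) = 77 − 7.806 = 69.19 dB SPL.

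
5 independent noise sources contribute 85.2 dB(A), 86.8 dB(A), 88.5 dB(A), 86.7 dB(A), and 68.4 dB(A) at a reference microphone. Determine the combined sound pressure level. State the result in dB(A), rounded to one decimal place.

For uncorrelated sources the intensities add, so convert each level to linear form, sum, and take 10·log₁₀ of the total.
Σ 10^(L/10) = 10^(85.2/10) + 10^(86.8/10) + 10^(88.5/10) + 10^(86.7/10) + 10^(68.4/10) = 1.992e+09.
L_total = 10·log₁₀(1.992e+09) = 92.99 dB(A).

93.0 dB(A)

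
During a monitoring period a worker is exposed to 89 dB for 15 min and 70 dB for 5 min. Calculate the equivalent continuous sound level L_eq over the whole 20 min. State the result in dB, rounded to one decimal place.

L_eq = 10·log₁₀[(1/T)·Σ tᵢ·10^(Lᵢ/10)] with T = 20 min.
Σ tᵢ·10^(Lᵢ/10) = 15·10^(89/10) + 5·10^(70/10) = 1.196e+10.
L_eq = 10·log₁₀(1.196e+10/20) = 87.77 dB.

87.8 dB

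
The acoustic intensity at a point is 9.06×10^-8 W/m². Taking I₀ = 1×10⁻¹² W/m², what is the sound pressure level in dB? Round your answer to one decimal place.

49.6 dB

Dividing by I₀ shifts the exponent by 12: I/I₀ = 9.06×10^4.
L = 10·(0.9571 + 4) = 49.57 dB.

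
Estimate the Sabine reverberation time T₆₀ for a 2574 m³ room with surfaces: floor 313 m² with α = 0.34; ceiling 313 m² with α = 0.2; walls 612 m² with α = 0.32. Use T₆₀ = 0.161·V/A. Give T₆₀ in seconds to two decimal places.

A = Σ Sᵢαᵢ = 313·0.34 + 313·0.2 + 612·0.32 = 364.86 m².
T₆₀ = 0.161·V/A = 0.161·2574/364.86 = 1.136 s.

1.14 s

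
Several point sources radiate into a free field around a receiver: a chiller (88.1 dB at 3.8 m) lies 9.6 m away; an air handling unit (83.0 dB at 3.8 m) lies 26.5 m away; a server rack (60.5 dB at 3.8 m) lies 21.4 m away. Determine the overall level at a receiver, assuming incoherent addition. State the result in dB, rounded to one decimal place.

Propagate each source to the receiver with L = L_ref − 20·log₁₀(r/r_ref), then add intensities.
chiller: 88.1 − 20·log₁₀(9.6/3.8) = 88.1 − 8.05 = 80.05 dB.
air handling unit: 83.0 − 20·log₁₀(26.5/3.8) = 83.0 − 16.87 = 66.13 dB.
server rack: 60.5 − 20·log₁₀(21.4/3.8) = 60.5 − 15.01 = 45.49 dB.
Σ 10^(L/10) = 1.053e+08 → L_total = 10·log₁₀(1.053e+08) = 80.22 dB.

80.2 dB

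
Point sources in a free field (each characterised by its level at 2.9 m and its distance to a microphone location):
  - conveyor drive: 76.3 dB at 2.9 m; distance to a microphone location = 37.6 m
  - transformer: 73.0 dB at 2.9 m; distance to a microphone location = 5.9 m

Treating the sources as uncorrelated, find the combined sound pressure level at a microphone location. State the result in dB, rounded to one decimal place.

Propagate each source to the receiver with L = L_ref − 20·log₁₀(r/r_ref), then add intensities.
conveyor drive: 76.3 − 20·log₁₀(37.6/2.9) = 76.3 − 22.26 = 54.04 dB.
transformer: 73.0 − 20·log₁₀(5.9/2.9) = 73.0 − 6.17 = 66.83 dB.
Σ 10^(L/10) = 5.074e+06 → L_total = 10·log₁₀(5.074e+06) = 67.05 dB.

67.1 dB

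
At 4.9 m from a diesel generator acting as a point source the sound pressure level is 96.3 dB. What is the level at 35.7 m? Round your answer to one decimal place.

79.1 dB

Point-source attenuation: ΔL = 20·log₁₀(r₂/r₁) = 20·log₁₀(35.7/4.9) = 17.249 dB.
L₂ = 96.3 − 20·log₁₀(35.7/4.9) = 96.3 − 17.249 = 79.05 dB.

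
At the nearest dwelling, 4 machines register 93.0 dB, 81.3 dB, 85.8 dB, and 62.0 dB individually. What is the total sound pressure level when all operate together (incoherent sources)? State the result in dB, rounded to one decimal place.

For uncorrelated sources the intensities add, so convert each level to linear form, sum, and take 10·log₁₀ of the total.
Σ 10^(L/10) = 10^(93.0/10) + 10^(81.3/10) + 10^(85.8/10) + 10^(62.0/10) = 2.512e+09.
L_total = 10·log₁₀(2.512e+09) = 94.00 dB.

94.0 dB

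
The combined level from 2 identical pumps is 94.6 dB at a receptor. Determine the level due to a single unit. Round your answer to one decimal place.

91.6 dB

For N identical incoherent sources L_total = L₁ + 10·log₁₀ N, so L₁ = 94.6 − 10·log₁₀(2) = 94.6 − 3.010.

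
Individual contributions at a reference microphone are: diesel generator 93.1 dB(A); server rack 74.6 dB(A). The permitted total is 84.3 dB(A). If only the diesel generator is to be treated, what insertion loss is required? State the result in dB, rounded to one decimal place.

9.3 dB

Fixed contribution from the other source: Σ 10^(L/10) = 10^(74.6/10) = 2.884e+07 (74.60 dB(A)).
The limit corresponds to 10^(84.3/10) = 2.692e+08; subtracting the fixed part leaves 2.403e+08 for the diesel generator, i.e. 83.81 dB(A).
So the diesel generator must be reduced from 93.1 to 83.81 dB(A): IL = 9.29 dB.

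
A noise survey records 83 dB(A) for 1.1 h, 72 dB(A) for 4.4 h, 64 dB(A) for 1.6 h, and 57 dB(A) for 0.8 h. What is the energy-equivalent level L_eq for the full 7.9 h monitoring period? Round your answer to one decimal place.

75.7 dB(A)

The energy average is taken in the linear domain: L_eq = 10·log₁₀[(Σ tᵢ·10^(Lᵢ/10))/T], T = 7.9 h.
Σ tᵢ·10^(Lᵢ/10) = 1.1·10^(83/10) + 4.4·10^(72/10) + 1.6·10^(64/10) + 0.8·10^(57/10) = 2.936e+08.
L_eq = 10·log₁₀(2.936e+08/7.9) = 75.70 dB(A).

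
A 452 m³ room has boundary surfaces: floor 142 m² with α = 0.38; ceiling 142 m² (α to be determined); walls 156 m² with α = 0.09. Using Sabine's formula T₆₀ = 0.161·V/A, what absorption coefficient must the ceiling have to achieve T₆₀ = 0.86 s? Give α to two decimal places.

Required total absorption A = 0.161·452/0.86 = 84.62 m².
Absorption from the other surfaces = 142·0.38 + 156·0.09 = 68.00 m², so the ceiling must supply 16.62 m² over 142 m².
α = 16.62/142 = 0.117.

0.12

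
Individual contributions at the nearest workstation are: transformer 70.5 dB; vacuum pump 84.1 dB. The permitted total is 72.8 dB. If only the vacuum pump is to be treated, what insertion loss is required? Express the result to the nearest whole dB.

Everything except the vacuum pump sums to 10^(70.5/10) = 1.122e+07 in linear terms, 70.50 dB.
The limit corresponds to 10^(72.8/10) = 1.905e+07; subtracting the fixed part leaves 7.834e+06 for the vacuum pump, i.e. 68.94 dB.
Required insertion loss = 84.1 − 68.94 = 15.16 dB.

15 dB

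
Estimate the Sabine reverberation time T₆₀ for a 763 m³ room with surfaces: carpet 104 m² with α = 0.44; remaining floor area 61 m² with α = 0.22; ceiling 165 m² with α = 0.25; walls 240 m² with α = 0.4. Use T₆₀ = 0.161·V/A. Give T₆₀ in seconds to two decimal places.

Summing Sᵢαᵢ: 104·0.44 + 61·0.22 + 165·0.25 + 240·0.4 = 196.43 m².
T₆₀ = 0.161 × 763 / 196.43 = 0.625 s.

0.63 s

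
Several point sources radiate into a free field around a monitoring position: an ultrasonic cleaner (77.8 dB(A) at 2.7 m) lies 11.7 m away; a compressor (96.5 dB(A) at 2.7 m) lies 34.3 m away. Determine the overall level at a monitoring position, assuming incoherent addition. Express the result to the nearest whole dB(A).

75 dB(A)

Apply inverse-square spreading to bring every level to the receiver, then sum 10^(L/10).
ultrasonic cleaner: 77.8 − 20·log₁₀(11.7/2.7) = 77.8 − 12.74 = 65.06 dB(A).
compressor: 96.5 − 20·log₁₀(34.3/2.7) = 96.5 − 22.08 = 74.42 dB(A).
Σ 10^(L/10) = 3.089e+07 → L_total = 10·log₁₀(3.089e+07) = 74.90 dB(A).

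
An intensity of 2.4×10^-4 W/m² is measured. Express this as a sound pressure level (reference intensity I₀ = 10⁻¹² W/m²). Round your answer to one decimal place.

I/I₀ = 2.4×10^-4/10⁻¹² = 2.4×10^8, and L = 10·log₁₀(I/I₀).
L = 10·(0.3802 + 8) = 83.80 dB.

83.8 dB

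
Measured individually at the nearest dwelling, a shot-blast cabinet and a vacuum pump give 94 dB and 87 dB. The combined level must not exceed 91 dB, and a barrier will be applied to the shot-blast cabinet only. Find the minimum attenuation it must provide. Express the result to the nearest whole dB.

5 dB

Fixed contribution from the other source: Σ 10^(L/10) = 10^(87/10) = 5.012e+08 (87.00 dB).
To meet 91 dB overall, the treated shot-blast cabinet may contribute at most 10^(91/10) − 5.012e+08 = 7.577e+08, i.e. 88.80 dB.
Required insertion loss = 94 − 88.80 = 5.20 dB.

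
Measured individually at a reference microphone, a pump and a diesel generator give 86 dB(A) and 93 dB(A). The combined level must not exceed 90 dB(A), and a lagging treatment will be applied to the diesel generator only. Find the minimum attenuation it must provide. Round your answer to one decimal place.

5.2 dB

Everything except the diesel generator sums to 10^(86/10) = 3.981e+08 in linear terms, 86.00 dB(A).
To meet 90 dB(A) overall, the treated diesel generator may contribute at most 10^(90/10) − 3.981e+08 = 6.019e+08, i.e. 87.80 dB(A).
So the diesel generator must be reduced from 93 to 87.80 dB(A): IL = 5.20 dB.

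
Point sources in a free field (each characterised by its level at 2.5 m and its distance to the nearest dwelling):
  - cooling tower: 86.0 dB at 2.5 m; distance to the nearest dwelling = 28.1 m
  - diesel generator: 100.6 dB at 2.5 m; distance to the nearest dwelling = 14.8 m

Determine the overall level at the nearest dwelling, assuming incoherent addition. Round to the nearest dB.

85 dB

Apply inverse-square spreading to bring every level to the receiver, then sum 10^(L/10).
cooling tower: 86.0 − 20·log₁₀(28.1/2.5) = 86.0 − 21.02 = 64.98 dB.
diesel generator: 100.6 − 20·log₁₀(14.8/2.5) = 100.6 − 15.45 = 85.15 dB.
Σ 10^(L/10) = 3.308e+08 → L_total = 10·log₁₀(3.308e+08) = 85.20 dB.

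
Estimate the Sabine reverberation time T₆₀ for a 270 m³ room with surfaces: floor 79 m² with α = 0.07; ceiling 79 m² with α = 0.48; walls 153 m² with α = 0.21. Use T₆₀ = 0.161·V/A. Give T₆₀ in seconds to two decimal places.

0.58 s

A = Σ Sᵢαᵢ = 79·0.07 + 79·0.48 + 153·0.21 = 75.58 m².
T₆₀ = 0.161·V/A = 0.161·270/75.58 = 0.575 s.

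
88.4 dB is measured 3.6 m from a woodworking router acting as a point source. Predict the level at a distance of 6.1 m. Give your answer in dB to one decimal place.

For a point source, L₂ = L₁ − 20·log₁₀(r₂/r₁).
L₂ = 88.4 − 20·log₁₀(6.1/3.6) = 88.4 − 4.581 = 83.82 dB.

83.8 dB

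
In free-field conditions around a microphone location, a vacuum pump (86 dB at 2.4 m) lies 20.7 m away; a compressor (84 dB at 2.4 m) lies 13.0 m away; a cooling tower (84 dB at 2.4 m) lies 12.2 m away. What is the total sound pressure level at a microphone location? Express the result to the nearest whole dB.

Apply inverse-square spreading to bring every level to the receiver, then sum 10^(L/10).
vacuum pump: 86 − 20·log₁₀(20.7/2.4) = 86 − 18.72 = 67.28 dB.
compressor: 84 − 20·log₁₀(13.0/2.4) = 84 − 14.67 = 69.33 dB.
cooling tower: 84 − 20·log₁₀(12.2/2.4) = 84 − 14.12 = 69.88 dB.
Σ 10^(L/10) = 2.363e+07 → L_total = 10·log₁₀(2.363e+07) = 73.74 dB.

74 dB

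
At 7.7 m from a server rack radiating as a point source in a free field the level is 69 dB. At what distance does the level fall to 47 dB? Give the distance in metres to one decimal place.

For a point source L₁ − L₂ = 20·log₁₀(r₂/r₁), so r₂ = r₁·10^((L₁−L₂)/20).
r₂ = 7.7·10^((69−47)/20) = 7.7·10^(22.0/20) = 96.94 m.

96.9 m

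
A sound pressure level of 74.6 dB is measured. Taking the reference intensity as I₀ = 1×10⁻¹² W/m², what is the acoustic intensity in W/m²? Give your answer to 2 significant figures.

I/I₀ = 10^(74.6/10) = 2.884e+07, so I = 2.884e+07 × 10⁻¹² W/m².

2.9e-05 W/m²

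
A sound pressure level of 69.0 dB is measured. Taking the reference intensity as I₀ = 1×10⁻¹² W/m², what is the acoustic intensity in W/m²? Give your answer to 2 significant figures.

I/I₀ = 10^(69.0/10) = 7.943e+06, so I = 7.943e+06 × 10⁻¹² W/m².

7.9e-06 W/m²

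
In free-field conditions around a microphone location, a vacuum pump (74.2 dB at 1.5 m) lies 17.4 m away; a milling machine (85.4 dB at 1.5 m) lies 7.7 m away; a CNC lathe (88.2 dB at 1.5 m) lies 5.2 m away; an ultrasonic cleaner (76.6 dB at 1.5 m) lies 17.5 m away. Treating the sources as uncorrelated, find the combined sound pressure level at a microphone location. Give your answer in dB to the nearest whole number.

78 dB

First find each source's level at the receiver (point-source: −20·log₁₀(r/r_ref)), then combine on an intensity basis.
vacuum pump: 74.2 − 20·log₁₀(17.4/1.5) = 74.2 − 21.29 = 52.91 dB.
milling machine: 85.4 − 20·log₁₀(7.7/1.5) = 85.4 − 14.21 = 71.19 dB.
CNC lathe: 88.2 − 20·log₁₀(5.2/1.5) = 88.2 − 10.80 = 77.40 dB.
ultrasonic cleaner: 76.6 − 20·log₁₀(17.5/1.5) = 76.6 − 21.34 = 55.26 dB.
Σ 10^(L/10) = 6.867e+07 → L_total = 10·log₁₀(6.867e+07) = 78.37 dB.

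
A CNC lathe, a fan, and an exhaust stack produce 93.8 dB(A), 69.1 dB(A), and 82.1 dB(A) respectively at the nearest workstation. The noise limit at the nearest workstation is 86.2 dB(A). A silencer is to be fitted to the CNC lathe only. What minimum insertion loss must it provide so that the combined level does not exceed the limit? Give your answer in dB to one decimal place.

9.9 dB

The untreated sources together contribute 10^(69.1/10) + 10^(82.1/10) = 1.703e+08, i.e. 82.31 dB(A).
To meet 86.2 dB(A) overall, the treated CNC lathe may contribute at most 10^(86.2/10) − 1.703e+08 = 2.466e+08, i.e. 83.92 dB(A).
Required insertion loss = 93.8 − 83.92 = 9.88 dB.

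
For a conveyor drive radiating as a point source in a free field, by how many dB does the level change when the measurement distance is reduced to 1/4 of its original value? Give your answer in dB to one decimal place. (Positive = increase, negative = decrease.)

With spherical spreading the level changes by −20·log₁₀(r₂/r₁).
ΔL = −20·log₁₀(0.25) = +12.04 dB.

+12.0 dB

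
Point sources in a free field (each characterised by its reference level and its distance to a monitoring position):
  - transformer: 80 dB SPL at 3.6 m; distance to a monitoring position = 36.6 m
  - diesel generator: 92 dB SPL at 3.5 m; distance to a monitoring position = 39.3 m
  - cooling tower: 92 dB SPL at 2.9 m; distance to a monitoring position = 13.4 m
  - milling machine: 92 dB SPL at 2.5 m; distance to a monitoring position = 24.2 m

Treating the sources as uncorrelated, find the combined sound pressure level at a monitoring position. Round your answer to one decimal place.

80.2 dB SPL

First find each source's level at the receiver (point-source: −20·log₁₀(r/r_ref)), then combine on an intensity basis.
transformer: 80 − 20·log₁₀(36.6/3.6) = 80 − 20.14 = 59.86 dB SPL.
diesel generator: 92 − 20·log₁₀(39.3/3.5) = 92 − 21.01 = 70.99 dB SPL.
cooling tower: 92 − 20·log₁₀(13.4/2.9) = 92 − 13.29 = 78.71 dB SPL.
milling machine: 92 − 20·log₁₀(24.2/2.5) = 92 − 19.72 = 72.28 dB SPL.
Σ 10^(L/10) = 1.047e+08 → L_total = 10·log₁₀(1.047e+08) = 80.20 dB SPL.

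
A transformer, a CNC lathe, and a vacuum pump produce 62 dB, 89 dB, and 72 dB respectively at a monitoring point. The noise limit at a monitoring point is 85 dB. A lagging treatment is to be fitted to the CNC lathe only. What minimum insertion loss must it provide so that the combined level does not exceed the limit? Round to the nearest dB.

The untreated sources together contribute 10^(62/10) + 10^(72/10) = 1.743e+07, i.e. 72.41 dB.
The limit corresponds to 10^(85/10) = 3.162e+08; subtracting the fixed part leaves 2.988e+08 for the CNC lathe, i.e. 84.75 dB.
Required insertion loss = 89 − 84.75 = 4.25 dB.

4 dB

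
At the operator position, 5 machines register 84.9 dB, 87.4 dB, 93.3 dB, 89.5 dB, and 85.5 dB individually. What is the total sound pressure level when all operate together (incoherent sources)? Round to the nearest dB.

96 dB

For uncorrelated sources the intensities add, so convert each level to linear form, sum, and take 10·log₁₀ of the total.
Σ 10^(L/10) = 10^(84.9/10) + 10^(87.4/10) + 10^(93.3/10) + 10^(89.5/10) + 10^(85.5/10) = 4.243e+09.
L_total = 10·log₁₀(4.243e+09) = 96.28 dB.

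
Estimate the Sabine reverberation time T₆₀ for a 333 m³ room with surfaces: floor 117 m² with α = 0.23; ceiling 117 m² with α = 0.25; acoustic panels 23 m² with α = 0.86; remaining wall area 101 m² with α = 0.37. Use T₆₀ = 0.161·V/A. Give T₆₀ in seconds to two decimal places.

0.47 s

Summing Sᵢαᵢ: 117·0.23 + 117·0.25 + 23·0.86 + 101·0.37 = 113.31 m².
T₆₀ = 0.161·V/A = 0.161·333/113.31 = 0.473 s.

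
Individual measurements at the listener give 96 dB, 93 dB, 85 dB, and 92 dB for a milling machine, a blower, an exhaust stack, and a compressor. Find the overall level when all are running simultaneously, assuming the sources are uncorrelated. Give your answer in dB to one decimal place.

99.0 dB

For uncorrelated sources the intensities add, so convert each level to linear form, sum, and take 10·log₁₀ of the total.
Σ 10^(L/10) = 10^(96/10) + 10^(93/10) + 10^(85/10) + 10^(92/10) = 7.877e+09.
L_total = 10·log₁₀(7.877e+09) = 98.96 dB.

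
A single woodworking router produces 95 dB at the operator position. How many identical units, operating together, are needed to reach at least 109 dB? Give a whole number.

26

Need L₁ + 10·log₁₀ N ≥ 109, i.e. log₁₀ N ≥ 1.40.
N ≥ 10^(14.0/10) = 25.119, so N = 26.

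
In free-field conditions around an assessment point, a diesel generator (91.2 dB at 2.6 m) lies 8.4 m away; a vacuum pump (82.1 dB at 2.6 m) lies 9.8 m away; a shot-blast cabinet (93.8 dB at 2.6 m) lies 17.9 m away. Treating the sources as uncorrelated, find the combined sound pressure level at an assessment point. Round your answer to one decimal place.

Propagate each source to the receiver with L = L_ref − 20·log₁₀(r/r_ref), then add intensities.
diesel generator: 91.2 − 20·log₁₀(8.4/2.6) = 91.2 − 10.19 = 81.01 dB.
vacuum pump: 82.1 − 20·log₁₀(9.8/2.6) = 82.1 − 11.53 = 70.57 dB.
shot-blast cabinet: 93.8 − 20·log₁₀(17.9/2.6) = 93.8 − 16.76 = 77.04 dB.
Σ 10^(L/10) = 1.883e+08 → L_total = 10·log₁₀(1.883e+08) = 82.75 dB.

82.7 dB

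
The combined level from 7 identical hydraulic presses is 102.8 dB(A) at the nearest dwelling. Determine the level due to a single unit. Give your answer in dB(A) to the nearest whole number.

94 dB(A)

Dividing the total intensity by 7 lowers the level by 10·log₁₀ 7 = 8.451 dB: L₁ = 102.8 − 8.451.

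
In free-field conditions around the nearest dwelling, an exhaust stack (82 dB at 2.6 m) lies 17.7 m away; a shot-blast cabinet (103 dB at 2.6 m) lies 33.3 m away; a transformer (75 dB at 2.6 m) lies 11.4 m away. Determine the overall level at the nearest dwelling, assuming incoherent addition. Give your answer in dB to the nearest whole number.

81 dB

Apply inverse-square spreading to bring every level to the receiver, then sum 10^(L/10).
exhaust stack: 82 − 20·log₁₀(17.7/2.6) = 82 − 16.66 = 65.34 dB.
shot-blast cabinet: 103 − 20·log₁₀(33.3/2.6) = 103 − 22.15 = 80.85 dB.
transformer: 75 − 20·log₁₀(11.4/2.6) = 75 − 12.84 = 62.16 dB.
Σ 10^(L/10) = 1.267e+08 → L_total = 10·log₁₀(1.267e+08) = 81.03 dB.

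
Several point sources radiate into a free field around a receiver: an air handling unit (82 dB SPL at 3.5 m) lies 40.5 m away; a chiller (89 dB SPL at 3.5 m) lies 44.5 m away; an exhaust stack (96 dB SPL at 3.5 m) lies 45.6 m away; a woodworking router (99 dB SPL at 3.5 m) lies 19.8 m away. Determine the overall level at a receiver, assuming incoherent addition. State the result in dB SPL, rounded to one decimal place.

84.4 dB SPL

First find each source's level at the receiver (point-source: −20·log₁₀(r/r_ref)), then combine on an intensity basis.
air handling unit: 82 − 20·log₁₀(40.5/3.5) = 82 − 21.27 = 60.73 dB SPL.
chiller: 89 − 20·log₁₀(44.5/3.5) = 89 − 22.09 = 66.91 dB SPL.
exhaust stack: 96 − 20·log₁₀(45.6/3.5) = 96 − 22.30 = 73.70 dB SPL.
woodworking router: 99 − 20·log₁₀(19.8/3.5) = 99 − 15.05 = 83.95 dB SPL.
Σ 10^(L/10) = 2.778e+08 → L_total = 10·log₁₀(2.778e+08) = 84.44 dB SPL.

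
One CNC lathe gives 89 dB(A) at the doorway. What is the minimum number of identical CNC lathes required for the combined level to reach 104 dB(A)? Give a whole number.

32

N identical sources give L₁ + 10·log₁₀ N, so require 10·log₁₀ N ≥ 104 − 89 = 15.0 dB.
N ≥ 10^(15.0/10) = 31.623, so N = 32.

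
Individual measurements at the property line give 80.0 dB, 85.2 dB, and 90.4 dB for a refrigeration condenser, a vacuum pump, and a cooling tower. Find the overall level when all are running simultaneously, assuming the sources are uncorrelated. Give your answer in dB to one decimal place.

91.8 dB

Incoherent sources combine by intensity addition: L_total = 10·log₁₀(Σ 10^(L_i/10)).
Σ 10^(L/10) = 10^(80.0/10) + 10^(85.2/10) + 10^(90.4/10) = 1.528e+09.
L_total = 10·log₁₀(1.528e+09) = 91.84 dB.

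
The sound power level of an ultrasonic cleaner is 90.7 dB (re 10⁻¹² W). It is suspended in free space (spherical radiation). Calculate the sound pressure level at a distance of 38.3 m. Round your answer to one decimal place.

Free-field spherical radiation: L_p = L_w − 10·log₁₀(4π·r²), r = 38.3 m.
4π·r² = 1.843e+04 m², 10·log₁₀ of that is 42.656 dB.
L_p = 90.7 − 42.656 = 48.04 dB.

48.0 dB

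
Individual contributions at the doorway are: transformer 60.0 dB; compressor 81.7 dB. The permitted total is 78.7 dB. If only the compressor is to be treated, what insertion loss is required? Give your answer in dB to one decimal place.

The untreated sources together contribute 10^(60.0/10) = 1.000e+06, i.e. 60.00 dB.
To meet 78.7 dB overall, the treated compressor may contribute at most 10^(78.7/10) − 1.000e+06 = 7.313e+07, i.e. 78.64 dB.
So the compressor must be reduced from 81.7 to 78.64 dB: IL = 3.06 dB.

3.1 dB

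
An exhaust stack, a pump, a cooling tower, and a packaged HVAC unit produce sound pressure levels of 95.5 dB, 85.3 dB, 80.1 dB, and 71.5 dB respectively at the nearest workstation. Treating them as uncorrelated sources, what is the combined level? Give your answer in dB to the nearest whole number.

96 dB

For uncorrelated sources the intensities add, so convert each level to linear form, sum, and take 10·log₁₀ of the total.
Σ 10^(L/10) = 10^(95.5/10) + 10^(85.3/10) + 10^(80.1/10) + 10^(71.5/10) = 4.003e+09.
L_total = 10·log₁₀(4.003e+09) = 96.02 dB.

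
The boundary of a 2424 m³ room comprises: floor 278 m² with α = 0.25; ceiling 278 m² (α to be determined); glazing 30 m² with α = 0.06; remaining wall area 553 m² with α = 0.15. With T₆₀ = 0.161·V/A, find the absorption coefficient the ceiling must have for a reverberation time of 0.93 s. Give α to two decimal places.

From T₆₀ = 0.161·V/A, the target T₆₀ = 0.93 s needs A = 0.161·2424/0.93 = 419.64 m².
Absorption from the other surfaces = 278·0.25 + 30·0.06 + 553·0.15 = 154.25 m², so the ceiling must supply 265.39 m² over 278 m².
α = 265.39/278 = 0.955.

0.95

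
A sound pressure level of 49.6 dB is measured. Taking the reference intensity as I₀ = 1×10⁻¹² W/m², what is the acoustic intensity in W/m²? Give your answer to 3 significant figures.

9.12e-08 W/m²

L = 10·log₁₀(I/I₀) ⇒ I = I₀·10^(L/10) = 10⁻¹² × 10^4.96.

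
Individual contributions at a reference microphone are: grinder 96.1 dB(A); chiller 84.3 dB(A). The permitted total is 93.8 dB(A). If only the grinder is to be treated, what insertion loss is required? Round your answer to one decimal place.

Everything except the grinder sums to 10^(84.3/10) = 2.692e+08 in linear terms, 84.30 dB(A).
The limit corresponds to 10^(93.8/10) = 2.399e+09; subtracting the fixed part leaves 2.130e+09 for the grinder, i.e. 93.28 dB(A).
Required insertion loss = 96.1 − 93.28 = 2.82 dB.

2.8 dB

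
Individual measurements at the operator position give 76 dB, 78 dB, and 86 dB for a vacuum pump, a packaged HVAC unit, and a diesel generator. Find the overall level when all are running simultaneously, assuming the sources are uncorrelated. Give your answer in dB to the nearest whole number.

87 dB

Incoherent sources combine by intensity addition: L_total = 10·log₁₀(Σ 10^(L_i/10)).
Σ 10^(L/10) = 10^(76/10) + 10^(78/10) + 10^(86/10) = 5.010e+08.
L_total = 10·log₁₀(5.010e+08) = 87.00 dB.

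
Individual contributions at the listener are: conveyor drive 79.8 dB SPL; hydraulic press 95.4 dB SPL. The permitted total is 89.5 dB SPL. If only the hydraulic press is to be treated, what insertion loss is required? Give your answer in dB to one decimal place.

Fixed contribution from the other source: Σ 10^(L/10) = 10^(79.8/10) = 9.550e+07 (79.80 dB SPL).
To meet 89.5 dB SPL overall, the treated hydraulic press may contribute at most 10^(89.5/10) − 9.550e+07 = 7.958e+08, i.e. 89.01 dB SPL.
Required insertion loss = 95.4 − 89.01 = 6.39 dB.

6.4 dB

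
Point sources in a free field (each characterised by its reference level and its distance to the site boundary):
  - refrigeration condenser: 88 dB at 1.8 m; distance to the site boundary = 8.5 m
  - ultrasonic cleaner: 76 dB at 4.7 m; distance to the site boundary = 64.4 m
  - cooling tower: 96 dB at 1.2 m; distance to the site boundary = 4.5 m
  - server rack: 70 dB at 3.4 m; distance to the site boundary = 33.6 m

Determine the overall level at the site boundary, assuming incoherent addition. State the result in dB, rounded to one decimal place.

84.9 dB

Apply inverse-square spreading to bring every level to the receiver, then sum 10^(L/10).
refrigeration condenser: 88 − 20·log₁₀(8.5/1.8) = 88 − 13.48 = 74.52 dB.
ultrasonic cleaner: 76 − 20·log₁₀(64.4/4.7) = 76 − 22.74 = 53.26 dB.
cooling tower: 96 − 20·log₁₀(4.5/1.2) = 96 − 11.48 = 84.52 dB.
server rack: 70 − 20·log₁₀(33.6/3.4) = 70 − 19.90 = 50.10 dB.
Σ 10^(L/10) = 3.117e+08 → L_total = 10·log₁₀(3.117e+08) = 84.94 dB.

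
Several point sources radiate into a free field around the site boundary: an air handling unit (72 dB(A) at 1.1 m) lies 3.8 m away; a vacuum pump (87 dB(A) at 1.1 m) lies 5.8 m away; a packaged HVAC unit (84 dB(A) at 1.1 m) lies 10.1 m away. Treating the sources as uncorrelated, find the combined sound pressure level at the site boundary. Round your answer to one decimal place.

73.5 dB(A)

Apply inverse-square spreading to bring every level to the receiver, then sum 10^(L/10).
air handling unit: 72 − 20·log₁₀(3.8/1.1) = 72 − 10.77 = 61.23 dB(A).
vacuum pump: 87 − 20·log₁₀(5.8/1.1) = 87 − 14.44 = 72.56 dB(A).
packaged HVAC unit: 84 − 20·log₁₀(10.1/1.1) = 84 − 19.26 = 64.74 dB(A).
Σ 10^(L/10) = 2.233e+07 → L_total = 10·log₁₀(2.233e+07) = 73.49 dB(A).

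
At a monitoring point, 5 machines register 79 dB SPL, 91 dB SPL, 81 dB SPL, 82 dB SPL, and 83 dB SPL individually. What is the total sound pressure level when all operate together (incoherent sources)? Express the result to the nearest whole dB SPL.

93 dB SPL

Incoherent sources combine by intensity addition: L_total = 10·log₁₀(Σ 10^(L_i/10)).
Σ 10^(L/10) = 10^(79/10) + 10^(91/10) + 10^(81/10) + 10^(82/10) + 10^(83/10) = 1.822e+09.
L_total = 10·log₁₀(1.822e+09) = 92.61 dB SPL.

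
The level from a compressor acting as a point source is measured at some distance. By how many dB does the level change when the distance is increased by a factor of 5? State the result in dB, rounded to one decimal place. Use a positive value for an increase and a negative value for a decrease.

Point-source spreading: ΔL = −20·log₁₀(r₂/r₁).
ΔL = −20·log₁₀(5) = -13.98 dB.

-14.0 dB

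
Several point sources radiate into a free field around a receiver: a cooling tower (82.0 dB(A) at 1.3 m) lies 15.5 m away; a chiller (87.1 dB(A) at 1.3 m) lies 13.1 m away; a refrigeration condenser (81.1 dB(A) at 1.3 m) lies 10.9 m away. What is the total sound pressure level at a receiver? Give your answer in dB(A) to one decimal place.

Propagate each source to the receiver with L = L_ref − 20·log₁₀(r/r_ref), then add intensities.
cooling tower: 82.0 − 20·log₁₀(15.5/1.3) = 82.0 − 21.53 = 60.47 dB(A).
chiller: 87.1 − 20·log₁₀(13.1/1.3) = 87.1 − 20.07 = 67.03 dB(A).
refrigeration condenser: 81.1 − 20·log₁₀(10.9/1.3) = 81.1 − 18.47 = 62.63 dB(A).
Σ 10^(L/10) = 7.998e+06 → L_total = 10·log₁₀(7.998e+06) = 69.03 dB(A).

69.0 dB(A)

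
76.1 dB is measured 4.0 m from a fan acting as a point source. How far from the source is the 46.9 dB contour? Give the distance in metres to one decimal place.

The 29.2 dB drop corresponds to a distance ratio of 10^(29.2/20) for a point source.
r₂ = 4.0·10^((76.1−46.9)/20) = 4.0·10^(29.2/20) = 115.36 m.

115.4 m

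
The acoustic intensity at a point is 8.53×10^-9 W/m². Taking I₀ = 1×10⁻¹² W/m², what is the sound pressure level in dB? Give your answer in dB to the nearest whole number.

L = 10·log₁₀(I/I₀) = 10·log₁₀(8.53×10^-9/10⁻¹²) = 10·log₁₀(8.53×10^3).
L = 10·(0.9309 + 3) = 39.31 dB.

39 dB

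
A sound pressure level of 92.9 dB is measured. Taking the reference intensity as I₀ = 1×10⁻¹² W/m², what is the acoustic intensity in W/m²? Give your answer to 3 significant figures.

0.00195 W/m²

I = I₀·10^(L/10) = 10⁻¹² × 10^(92.9/10) = 10^(-2.710).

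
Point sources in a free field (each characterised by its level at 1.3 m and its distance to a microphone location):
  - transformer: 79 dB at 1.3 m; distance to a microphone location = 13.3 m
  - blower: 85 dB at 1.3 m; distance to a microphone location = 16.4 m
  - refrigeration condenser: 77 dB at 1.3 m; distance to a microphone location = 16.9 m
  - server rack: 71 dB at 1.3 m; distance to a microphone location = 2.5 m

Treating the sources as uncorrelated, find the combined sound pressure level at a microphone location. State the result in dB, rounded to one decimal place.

First find each source's level at the receiver (point-source: −20·log₁₀(r/r_ref)), then combine on an intensity basis.
transformer: 79 − 20·log₁₀(13.3/1.3) = 79 − 20.20 = 58.80 dB.
blower: 85 − 20·log₁₀(16.4/1.3) = 85 − 22.02 = 62.98 dB.
refrigeration condenser: 77 − 20·log₁₀(16.9/1.3) = 77 − 22.28 = 54.72 dB.
server rack: 71 − 20·log₁₀(2.5/1.3) = 71 − 5.68 = 65.32 dB.
Σ 10^(L/10) = 6.447e+06 → L_total = 10·log₁₀(6.447e+06) = 68.09 dB.

68.1 dB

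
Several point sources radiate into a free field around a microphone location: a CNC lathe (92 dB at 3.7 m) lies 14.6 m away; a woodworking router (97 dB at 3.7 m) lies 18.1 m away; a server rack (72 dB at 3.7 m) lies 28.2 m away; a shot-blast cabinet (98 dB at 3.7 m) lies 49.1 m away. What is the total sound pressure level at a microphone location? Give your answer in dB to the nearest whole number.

85 dB

Apply inverse-square spreading to bring every level to the receiver, then sum 10^(L/10).
CNC lathe: 92 − 20·log₁₀(14.6/3.7) = 92 − 11.92 = 80.08 dB.
woodworking router: 97 − 20·log₁₀(18.1/3.7) = 97 − 13.79 = 83.21 dB.
server rack: 72 − 20·log₁₀(28.2/3.7) = 72 − 17.64 = 54.36 dB.
shot-blast cabinet: 98 − 20·log₁₀(49.1/3.7) = 98 − 22.46 = 75.54 dB.
Σ 10^(L/10) = 3.473e+08 → L_total = 10·log₁₀(3.473e+08) = 85.41 dB.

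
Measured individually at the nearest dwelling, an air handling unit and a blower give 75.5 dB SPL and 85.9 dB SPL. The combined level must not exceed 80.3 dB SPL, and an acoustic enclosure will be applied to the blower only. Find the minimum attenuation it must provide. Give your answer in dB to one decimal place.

The untreated sources together contribute 10^(75.5/10) = 3.548e+07, i.e. 75.50 dB SPL.
The limit corresponds to 10^(80.3/10) = 1.072e+08; subtracting the fixed part leaves 7.167e+07 for the blower, i.e. 78.55 dB SPL.
So the blower must be reduced from 85.9 to 78.55 dB SPL: IL = 7.35 dB.

7.3 dB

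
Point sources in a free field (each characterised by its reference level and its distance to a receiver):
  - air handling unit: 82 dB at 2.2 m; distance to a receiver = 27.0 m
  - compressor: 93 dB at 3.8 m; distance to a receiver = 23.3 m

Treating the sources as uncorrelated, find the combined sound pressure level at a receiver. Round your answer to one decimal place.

First find each source's level at the receiver (point-source: −20·log₁₀(r/r_ref)), then combine on an intensity basis.
air handling unit: 82 − 20·log₁₀(27.0/2.2) = 82 − 21.78 = 60.22 dB.
compressor: 93 − 20·log₁₀(23.3/3.8) = 93 − 15.75 = 77.25 dB.
Σ 10^(L/10) = 5.412e+07 → L_total = 10·log₁₀(5.412e+07) = 77.33 dB.

77.3 dB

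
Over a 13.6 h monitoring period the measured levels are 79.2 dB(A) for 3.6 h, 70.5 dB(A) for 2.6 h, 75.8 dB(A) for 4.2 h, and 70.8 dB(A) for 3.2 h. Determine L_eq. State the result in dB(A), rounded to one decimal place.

Weight each interval's intensity by its duration and average over T = 13.6 h:
Σ tᵢ·10^(Lᵢ/10) = 3.6·10^(79.2/10) + 2.6·10^(70.5/10) + 4.2·10^(75.8/10) + 3.2·10^(70.8/10) = 5.268e+08.
L_eq = 10·log₁₀(5.268e+08/13.6) = 75.88 dB(A).

75.9 dB(A)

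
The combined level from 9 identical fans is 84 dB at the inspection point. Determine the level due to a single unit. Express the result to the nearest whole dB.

9 equal contributions raise the level by 10·log₁₀ 9 = 9.542 dB, so each unit alone gives 84 − 9.542.

74 dB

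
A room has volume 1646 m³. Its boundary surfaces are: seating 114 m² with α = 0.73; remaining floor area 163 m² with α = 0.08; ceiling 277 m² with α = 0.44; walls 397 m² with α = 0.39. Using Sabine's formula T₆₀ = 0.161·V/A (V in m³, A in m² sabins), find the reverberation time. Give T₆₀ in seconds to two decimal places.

0.71 s

Summing Sᵢαᵢ: 114·0.73 + 163·0.08 + 277·0.44 + 397·0.39 = 372.97 m².
T₆₀ = 0.161 × 1646 / 372.97 = 0.711 s.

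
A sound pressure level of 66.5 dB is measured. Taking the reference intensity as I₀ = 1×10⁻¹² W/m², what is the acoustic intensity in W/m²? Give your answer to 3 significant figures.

4.47e-06 W/m²

I = I₀·10^(L/10) = 10⁻¹² × 10^(66.5/10) = 10^(-5.350).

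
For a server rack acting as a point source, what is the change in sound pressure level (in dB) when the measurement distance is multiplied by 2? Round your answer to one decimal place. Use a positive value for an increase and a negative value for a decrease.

Point-source spreading: ΔL = −20·log₁₀(r₂/r₁).
ΔL = −20·log₁₀(2) = -6.02 dB.

-6.0 dB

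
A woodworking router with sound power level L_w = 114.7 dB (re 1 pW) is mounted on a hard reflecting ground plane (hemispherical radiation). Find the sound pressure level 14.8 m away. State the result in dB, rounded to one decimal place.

83.3 dB

L_p = L_w − 10·log₁₀(2π·r²) with r = 14.8 m.
2π·r² = 1376 m², 10·log₁₀ of that is 31.387 dB.
L_p = 114.7 − 31.387 = 83.31 dB.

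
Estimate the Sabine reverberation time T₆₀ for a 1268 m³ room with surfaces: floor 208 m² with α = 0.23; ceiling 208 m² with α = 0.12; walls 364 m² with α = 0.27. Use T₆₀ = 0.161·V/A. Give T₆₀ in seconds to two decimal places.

1.19 s

Total absorption A = 208·0.23 + 208·0.12 + 364·0.27 = 171.08 m² sabins.
T₆₀ = 0.161 × 1268 / 171.08 = 1.193 s.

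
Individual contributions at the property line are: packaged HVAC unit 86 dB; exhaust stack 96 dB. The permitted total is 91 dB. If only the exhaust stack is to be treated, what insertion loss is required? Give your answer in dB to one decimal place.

6.7 dB

The untreated sources together contribute 10^(86/10) = 3.981e+08, i.e. 86.00 dB.
To meet 91 dB overall, the treated exhaust stack may contribute at most 10^(91/10) − 3.981e+08 = 8.608e+08, i.e. 89.35 dB.
Required insertion loss = 96 − 89.35 = 6.65 dB.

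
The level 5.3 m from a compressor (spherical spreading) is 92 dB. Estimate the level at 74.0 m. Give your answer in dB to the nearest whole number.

For a point source, L₂ = L₁ − 20·log₁₀(r₂/r₁).
L₂ = 92 − 20·log₁₀(74.0/5.3) = 92 − 22.899 = 69.10 dB.

69 dB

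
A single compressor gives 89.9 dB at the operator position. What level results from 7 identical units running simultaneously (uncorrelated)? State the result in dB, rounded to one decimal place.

N identical incoherent sources raise the level by 10·log₁₀ N.
L_total = 89.9 + 10·log₁₀(7) = 89.9 + 8.451 = 98.35 dB.

98.4 dB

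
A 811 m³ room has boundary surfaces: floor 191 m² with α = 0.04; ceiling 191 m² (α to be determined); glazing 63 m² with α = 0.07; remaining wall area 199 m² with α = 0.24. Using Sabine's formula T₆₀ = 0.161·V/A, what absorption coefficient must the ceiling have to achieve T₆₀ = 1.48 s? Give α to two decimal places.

0.15

From T₆₀ = 0.161·V/A, the target T₆₀ = 1.48 s needs A = 0.161·811/1.48 = 88.22 m².
Absorption from the other surfaces = 191·0.04 + 63·0.07 + 199·0.24 = 59.81 m², so the ceiling must supply 28.41 m² over 191 m².
α = 28.41/191 = 0.149.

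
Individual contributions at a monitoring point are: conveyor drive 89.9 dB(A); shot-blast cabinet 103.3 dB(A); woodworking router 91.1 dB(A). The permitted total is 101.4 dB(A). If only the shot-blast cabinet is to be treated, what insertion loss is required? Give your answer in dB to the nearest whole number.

Everything except the shot-blast cabinet sums to 10^(89.9/10) + 10^(91.1/10) = 2.265e+09 in linear terms, 93.55 dB(A).
To meet 101.4 dB(A) overall, the treated shot-blast cabinet may contribute at most 10^(101.4/10) − 2.265e+09 = 1.154e+10, i.e. 100.62 dB(A).
So the shot-blast cabinet must be reduced from 103.3 to 100.62 dB(A): IL = 2.68 dB.

3 dB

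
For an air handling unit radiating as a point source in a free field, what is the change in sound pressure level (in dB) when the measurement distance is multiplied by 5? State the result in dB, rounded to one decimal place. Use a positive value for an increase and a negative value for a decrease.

-14.0 dB

Point-source spreading: ΔL = −20·log₁₀(r₂/r₁).
ΔL = −20·log₁₀(5) = -13.98 dB.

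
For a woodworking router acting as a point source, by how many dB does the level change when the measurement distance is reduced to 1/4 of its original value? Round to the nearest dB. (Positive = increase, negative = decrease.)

Point-source spreading: ΔL = −20·log₁₀(r₂/r₁).
ΔL = −20·log₁₀(0.25) = +12.04 dB.

+12 dB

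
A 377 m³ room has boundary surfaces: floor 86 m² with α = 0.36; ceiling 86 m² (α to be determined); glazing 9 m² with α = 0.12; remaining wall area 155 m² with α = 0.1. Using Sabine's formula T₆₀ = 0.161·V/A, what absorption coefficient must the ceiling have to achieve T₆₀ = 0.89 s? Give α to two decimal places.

Required total absorption A = 0.161·377/0.89 = 68.20 m².
Absorption from the other surfaces = 86·0.36 + 9·0.12 + 155·0.1 = 47.54 m², so the ceiling must supply 20.66 m² over 86 m².
α = 20.66/86 = 0.240.

0.24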